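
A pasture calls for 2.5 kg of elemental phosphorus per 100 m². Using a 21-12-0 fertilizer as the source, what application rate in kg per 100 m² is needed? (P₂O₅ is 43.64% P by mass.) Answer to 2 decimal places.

As P₂O₅: 2.5 / 0.4364 = 5.72869 kg per 100 m².
Product per 100 m² = 5.72869 / 12% = 47.7391 kg.

47.74 kg of product per hundred sq m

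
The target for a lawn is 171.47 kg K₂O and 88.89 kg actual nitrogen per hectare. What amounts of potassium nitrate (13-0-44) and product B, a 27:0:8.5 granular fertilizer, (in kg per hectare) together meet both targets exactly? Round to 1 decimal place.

Let a = kg of potassium nitrate, b = kg of product B (per hectare).
K₂O: 0.44·a + 0.085·b = 171.47
N: 0.13·a + 0.27·b = 88.89
Eliminate b: (row1) − 0.085/0.27·(row2) → 0.399074·a = 143.486, so a = 359.548.
Then b = (88.89 − 0.13·359.548) / 0.27 = 156.107.

359.5 kg potassium nitrate, 156.1 kg product B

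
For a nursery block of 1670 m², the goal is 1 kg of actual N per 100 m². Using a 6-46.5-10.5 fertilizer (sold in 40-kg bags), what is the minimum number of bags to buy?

7 bags

Product per 100 m² = 1 / 6% = 16.6667 kg.
Total product = 16.6667 × 1670 / 100 = 278.333 kg.
Bags = ⌈278.333 / 40⌉ = 7.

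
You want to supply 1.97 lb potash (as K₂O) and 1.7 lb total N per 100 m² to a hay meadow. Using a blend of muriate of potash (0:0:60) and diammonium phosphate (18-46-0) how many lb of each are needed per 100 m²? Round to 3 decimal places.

3.283 lb muriate of potash, 9.444 lb diammonium phosphate

Per-100 m² balance (a = muriate of potash, b = diammonium phosphate):
K₂O: 0.6·a + 0·b = 1.97
N: 0·a + 0.18·b = 1.7
Solving simultaneously: a = 3.28333, b = 9.44444.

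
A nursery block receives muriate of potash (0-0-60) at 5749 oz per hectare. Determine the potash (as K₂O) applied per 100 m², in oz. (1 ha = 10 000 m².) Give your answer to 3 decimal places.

K₂O per hectare = 5749 × 60% = 3449.4 oz.
Convert to per 100 m²: 3449.4 × 0.01 = 34.494 oz.

34.494 oz K₂O per hundred sq m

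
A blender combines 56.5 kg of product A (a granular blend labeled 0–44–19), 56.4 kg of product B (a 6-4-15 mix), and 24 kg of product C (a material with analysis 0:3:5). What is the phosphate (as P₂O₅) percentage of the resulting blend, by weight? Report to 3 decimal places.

20.333% P₂O₅

Total mass = 56.5 + 56.4 + 24 = 136.9 kg.
P₂O₅ mass = 44%×56.5 + 4%×56.4 + 3%×24 = 27.836 kg.
% P₂O₅ = 27.836 / 136.9 = 20.3331%.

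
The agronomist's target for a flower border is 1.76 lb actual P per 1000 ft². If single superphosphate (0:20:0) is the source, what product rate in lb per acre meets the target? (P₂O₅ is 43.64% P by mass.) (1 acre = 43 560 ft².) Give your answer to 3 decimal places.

As P₂O₅: 1.76 / 0.4364 = 4.033 lb per 1000 ft².
Product per 1000 ft² = 4.033 / 20% = 20.165 lb.
Convert to per acre: 20.165 × 43.56 = 878.3868 lb.

878.387 lb of product per acre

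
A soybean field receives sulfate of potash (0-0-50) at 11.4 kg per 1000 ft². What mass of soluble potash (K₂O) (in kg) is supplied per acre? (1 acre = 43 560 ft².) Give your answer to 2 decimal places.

248.29 kg K₂O per acre

K₂O per 1000 ft² = 11.4 × 50% = 5.7 kg.
Convert to per acre: 5.7 × 43.56 = 248.292 kg.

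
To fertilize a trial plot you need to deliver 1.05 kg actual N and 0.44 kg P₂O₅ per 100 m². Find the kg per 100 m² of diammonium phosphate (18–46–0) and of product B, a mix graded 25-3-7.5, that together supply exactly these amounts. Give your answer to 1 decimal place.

0.7 kg diammonium phosphate, 3.7 kg product B

With a, b = kg per 100 m² of diammonium phosphate and product B:
N: 0.18·a + 0.25·b = 1.05
P₂O₅: 0.46·a + 0.03·b = 0.44
From row1: a = (1.05 − 0.25·b) / 0.18.
Into row2: 0.46·(1.05 − 0.25·b)/0.18 + 0.03·b = 0.44 → b = 3.68431, a = 0.716241.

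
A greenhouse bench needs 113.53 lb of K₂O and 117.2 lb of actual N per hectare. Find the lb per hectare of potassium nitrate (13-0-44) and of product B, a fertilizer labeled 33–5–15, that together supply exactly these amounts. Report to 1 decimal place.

158.2 lb potassium nitrate, 292.8 lb product B

Per-hectare balance (a = potassium nitrate, b = product B):
K₂O: 0.44·a + 0.15·b = 113.53
N: 0.13·a + 0.33·b = 117.2
Eliminate b: (row1) − 0.15/0.33·(row2) → 0.380909·a = 60.2573, so a = 158.193.
Then b = (117.2 − 0.13·158.193) / 0.33 = 292.833.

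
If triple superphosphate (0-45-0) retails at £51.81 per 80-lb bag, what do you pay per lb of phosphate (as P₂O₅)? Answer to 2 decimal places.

P₂O₅ in bag = 80 × 45% = 36 lb.
Cost per lb P₂O₅ = £51.81 / 36 = £1.4392.

£1.44 per lb P₂O₅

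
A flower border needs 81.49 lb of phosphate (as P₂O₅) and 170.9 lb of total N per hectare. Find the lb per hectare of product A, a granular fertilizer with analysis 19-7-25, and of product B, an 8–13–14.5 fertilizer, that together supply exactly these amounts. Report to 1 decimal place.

821.9 lb product A, 184.3 lb product B

With a, b = lb per hectare of product A and product B:
P₂O₅: 0.07·a + 0.13·b = 81.49
N: 0.19·a + 0.08·b = 170.9
Eliminate b: (row1) − 0.13/0.08·(row2) → -0.23875·a = -196.223, so a = 821.874.
Then b = (170.9 − 0.19·821.874) / 0.08 = 184.298.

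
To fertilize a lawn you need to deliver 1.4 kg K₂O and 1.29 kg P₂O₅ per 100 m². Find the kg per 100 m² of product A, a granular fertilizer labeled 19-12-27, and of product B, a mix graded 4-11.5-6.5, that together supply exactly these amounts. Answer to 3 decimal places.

3.318 kg product A, 7.755 kg product B

Per-100 m² balance (a = product A, b = product B):
K₂O: 0.27·a + 0.065·b = 1.4
P₂O₅: 0.12·a + 0.115·b = 1.29
From row1: a = (1.4 − 0.065·b) / 0.27.
Into row2: 0.12·(1.4 − 0.065·b)/0.27 + 0.115·b = 1.29 → b = 7.75484, a = 3.31828.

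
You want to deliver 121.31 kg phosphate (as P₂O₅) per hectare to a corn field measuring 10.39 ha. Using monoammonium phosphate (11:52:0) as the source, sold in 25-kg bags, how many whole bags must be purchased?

Product per hectare = 121.31 / 52% = 233.288 kg.
Total product = 233.288 × 10.39 = 2423.87 kg.
Bags = ⌈2423.87 / 25⌉ = 97.

97 bags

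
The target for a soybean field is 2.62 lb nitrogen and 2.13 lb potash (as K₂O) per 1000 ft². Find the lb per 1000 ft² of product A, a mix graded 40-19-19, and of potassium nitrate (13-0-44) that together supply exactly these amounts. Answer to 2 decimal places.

Per-1000 ft² balance (a = product A, b = potassium nitrate):
N: 0.4·a + 0.13·b = 2.62
K₂O: 0.19·a + 0.44·b = 2.13
Solving simultaneously: a = 5.78916, b = 2.34104.

5.79 lb product A, 2.34 lb potassium nitrate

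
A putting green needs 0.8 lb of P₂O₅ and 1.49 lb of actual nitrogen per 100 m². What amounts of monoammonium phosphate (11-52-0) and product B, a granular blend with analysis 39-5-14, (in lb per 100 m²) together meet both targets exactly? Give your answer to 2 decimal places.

With a, b = lb per 100 m² of monoammonium phosphate and product B:
P₂O₅: 0.52·a + 0.05·b = 0.8
N: 0.11·a + 0.39·b = 1.49
From row1: a = (0.8 − 0.05·b) / 0.52.
Into row2: 0.11·(0.8 − 0.05·b)/0.52 + 0.39·b = 1.49 → b = 3.48099, a = 1.20375.

1.20 lb monoammonium phosphate, 3.48 lb product B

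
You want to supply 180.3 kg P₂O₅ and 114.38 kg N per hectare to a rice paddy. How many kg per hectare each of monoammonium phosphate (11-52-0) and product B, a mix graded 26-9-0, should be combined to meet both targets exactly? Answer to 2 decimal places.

291.97 kg monoammonium phosphate, 316.40 kg product B

With a, b = kg per hectare of monoammonium phosphate and product B:
P₂O₅: 0.52·a + 0.09·b = 180.3
N: 0.11·a + 0.26·b = 114.38
Solving simultaneously: a = 291.9697, b = 316.397.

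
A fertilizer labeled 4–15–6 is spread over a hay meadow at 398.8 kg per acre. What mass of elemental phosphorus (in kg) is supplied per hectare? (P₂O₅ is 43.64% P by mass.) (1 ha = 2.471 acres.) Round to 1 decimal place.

P₂O₅ per acre = 398.8 × 15% = 59.82 kg.
Elemental P = 59.82 × 0.4364 = 26.1054 kg per acre.
Convert to per hectare: 26.1054 × 2.471 = 64.5066 kg.

64.5 kg P per hectare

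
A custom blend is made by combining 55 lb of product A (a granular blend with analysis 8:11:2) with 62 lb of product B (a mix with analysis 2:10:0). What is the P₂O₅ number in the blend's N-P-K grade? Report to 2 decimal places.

Total mass = 55 + 62 = 117 lb.
P₂O₅ mass = 11%×55 + 10%×62 = 12.25 lb.
% P₂O₅ = 12.25 / 117 = 10.4701%.

10.47% P₂O₅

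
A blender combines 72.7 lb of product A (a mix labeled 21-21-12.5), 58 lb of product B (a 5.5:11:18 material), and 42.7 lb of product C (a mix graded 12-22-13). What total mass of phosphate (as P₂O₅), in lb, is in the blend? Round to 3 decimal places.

31.041 lb P₂O₅

P₂O₅ mass = 21%×72.7 + 11%×58 + 22%×42.7 = 31.041 lb.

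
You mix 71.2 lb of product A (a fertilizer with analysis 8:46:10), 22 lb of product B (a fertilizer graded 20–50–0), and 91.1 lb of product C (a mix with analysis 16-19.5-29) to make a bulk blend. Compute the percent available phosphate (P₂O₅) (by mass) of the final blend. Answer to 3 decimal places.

33.378% P₂O₅

Total mass = 71.2 + 22 + 91.1 = 184.3 lb.
P₂O₅ mass = 46%×71.2 + 50%×22 + 19.5%×91.1 = 61.5165 lb.
% P₂O₅ = 61.5165 / 184.3 = 33.37846%.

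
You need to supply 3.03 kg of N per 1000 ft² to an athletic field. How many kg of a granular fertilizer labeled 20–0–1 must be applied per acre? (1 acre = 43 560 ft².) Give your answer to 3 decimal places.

Product per 1000 ft² = 3.03 / 20% = 15.15 kg.
Convert to per acre: 15.15 × 43.56 = 659.934 kg.

659.934 kg of product per acre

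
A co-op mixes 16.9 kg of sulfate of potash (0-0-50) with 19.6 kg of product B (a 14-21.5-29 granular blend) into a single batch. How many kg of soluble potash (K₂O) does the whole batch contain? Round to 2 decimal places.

14.13 kg K₂O

K₂O mass = 50%×16.9 + 29%×19.6 = 14.134 kg.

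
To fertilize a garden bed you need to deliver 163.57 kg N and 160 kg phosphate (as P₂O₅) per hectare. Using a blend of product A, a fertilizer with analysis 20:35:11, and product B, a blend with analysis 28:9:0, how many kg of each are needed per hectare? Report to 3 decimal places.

375.984 kg product A, 315.619 kg product B

With a, b = kg per hectare of product A and product B:
N: 0.2·a + 0.28·b = 163.57
P₂O₅: 0.35·a + 0.09·b = 160
From row1: a = (163.57 − 0.28·b) / 0.2.
Into row2: 0.35·(163.57 − 0.28·b)/0.2 + 0.09·b = 160 → b = 315.6187, a = 375.9838.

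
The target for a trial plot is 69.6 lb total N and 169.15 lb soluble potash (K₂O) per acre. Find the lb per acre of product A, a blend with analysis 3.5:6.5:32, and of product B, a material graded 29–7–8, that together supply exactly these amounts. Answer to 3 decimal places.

Per-acre balance (a = product A, b = product B):
N: 0.035·a + 0.29·b = 69.6
K₂O: 0.32·a + 0.08·b = 169.15
Eliminate a: (row1) − 0.035/0.32·(row2) → 0.28125·b = 51.0992, so b = 181.6861.
Back-substitute: a = (69.6 − 0.29·181.6861) / 0.035 = 483.1722.

483.172 lb product A, 181.686 lb product B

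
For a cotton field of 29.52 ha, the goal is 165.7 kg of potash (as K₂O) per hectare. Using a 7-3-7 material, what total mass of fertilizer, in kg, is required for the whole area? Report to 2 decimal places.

Product per hectare = 165.7 / 7% = 2367.14 kg.
Total product = 2367.14 × 29.52 = 69878.057 kg.

69878.06 kg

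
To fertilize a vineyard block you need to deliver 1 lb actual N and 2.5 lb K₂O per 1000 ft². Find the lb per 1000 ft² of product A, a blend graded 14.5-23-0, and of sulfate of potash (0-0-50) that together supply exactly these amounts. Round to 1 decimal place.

6.9 lb product A, 5.0 lb sulfate of potash

Let a = lb of product A, b = lb of sulfate of potash (per 1000 ft²).
N: 0.145·a + 0·b = 1
K₂O: 0·a + 0.5·b = 2.5
Solving simultaneously: a = 6.89655, b = 5.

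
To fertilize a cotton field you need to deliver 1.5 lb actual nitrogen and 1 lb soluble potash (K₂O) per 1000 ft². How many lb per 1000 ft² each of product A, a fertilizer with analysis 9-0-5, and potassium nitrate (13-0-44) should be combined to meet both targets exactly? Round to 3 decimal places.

Let a = lb of product A, b = lb of potassium nitrate (per 1000 ft²).
N: 0.09·a + 0.13·b = 1.5
K₂O: 0.05·a + 0.44·b = 1
Eliminate b: (row1) − 0.13/0.44·(row2) → 0.0752273·a = 1.20455, so a = 16.0121.
Then b = (1 − 0.05·16.0121) / 0.44 = 0.453172.

16.012 lb product A, 0.453 lb potassium nitrate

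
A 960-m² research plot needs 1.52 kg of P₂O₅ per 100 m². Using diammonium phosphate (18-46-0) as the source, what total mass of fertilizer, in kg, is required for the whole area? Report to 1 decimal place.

31.7 kg

Product per 100 m² = 1.52 / 46% = 3.30435 kg.
Total product = 3.30435 × 960 / 100 = 31.7217 kg.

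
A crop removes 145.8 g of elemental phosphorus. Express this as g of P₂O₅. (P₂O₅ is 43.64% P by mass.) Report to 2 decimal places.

P₂O₅ = 145.8 / 0.4364 = 334.097 g.

334.10 g P₂O₅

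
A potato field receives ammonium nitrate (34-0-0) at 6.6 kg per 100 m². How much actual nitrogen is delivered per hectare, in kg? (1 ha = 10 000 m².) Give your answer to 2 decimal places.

nitrogen per 100 m² = 6.6 × 34% = 2.244 kg.
Convert to per hectare: 2.244 × 100 = 224.4 kg.

224.40 kg N per hectare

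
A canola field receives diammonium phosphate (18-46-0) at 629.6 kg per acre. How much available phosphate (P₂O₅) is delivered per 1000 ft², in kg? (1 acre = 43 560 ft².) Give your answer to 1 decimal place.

P₂O₅ per acre = 629.6 × 46% = 289.616 kg.
Convert to per 1000 ft²: 289.616 × 0.0229568 = 6.64867 kg.

6.6 kg P₂O₅ per thousand sq ft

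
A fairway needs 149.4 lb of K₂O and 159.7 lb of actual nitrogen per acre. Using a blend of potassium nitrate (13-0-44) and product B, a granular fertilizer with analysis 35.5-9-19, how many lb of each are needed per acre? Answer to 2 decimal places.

172.58 lb potassium nitrate, 386.66 lb product B

Let a = lb of potassium nitrate, b = lb of product B (per acre).
K₂O: 0.44·a + 0.19·b = 149.4
N: 0.13·a + 0.355·b = 159.7
Eliminate a: (row1) − 0.44/0.13·(row2) → -1.01154·b = -391.123, so b = 386.662.
Back-substitute: a = (149.4 − 0.19·386.662) / 0.44 = 172.578.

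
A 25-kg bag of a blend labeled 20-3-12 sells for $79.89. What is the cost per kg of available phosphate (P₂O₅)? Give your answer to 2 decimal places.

$106.52 per kg P₂O₅

P₂O₅ in bag = 25 × 3% = 0.75 kg.
Cost per kg P₂O₅ = $79.89 / 0.75 = $106.5200.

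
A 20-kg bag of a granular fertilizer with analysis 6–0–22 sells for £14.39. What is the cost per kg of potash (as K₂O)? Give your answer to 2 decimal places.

£3.27 per kg K₂O

K₂O in bag = 20 × 22% = 4.4 kg.
Cost per kg K₂O = £14.39 / 4.4 = £3.2705.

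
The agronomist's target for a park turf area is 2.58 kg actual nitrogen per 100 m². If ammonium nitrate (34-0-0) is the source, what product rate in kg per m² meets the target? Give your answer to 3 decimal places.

0.076 kg of product per sq m

Product per 100 m² = 2.58 / 34% = 7.58824 kg.
Convert to per m²: 7.58824 × 0.01 = 0.0758824 kg.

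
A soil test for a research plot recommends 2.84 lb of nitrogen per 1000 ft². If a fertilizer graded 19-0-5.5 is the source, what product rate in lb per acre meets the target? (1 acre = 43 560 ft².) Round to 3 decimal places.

Product per 1000 ft² = 2.84 / 19% = 14.9474 lb.
Convert to per acre: 14.9474 × 43.56 = 651.1074 lb.

651.107 lb of product per acre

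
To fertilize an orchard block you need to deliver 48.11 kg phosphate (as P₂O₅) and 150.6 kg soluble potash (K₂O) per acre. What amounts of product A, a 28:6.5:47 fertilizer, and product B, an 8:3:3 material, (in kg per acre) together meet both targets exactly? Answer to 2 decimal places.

253.06 kg product A, 1055.37 kg product B

With a, b = kg per acre of product A and product B:
P₂O₅: 0.065·a + 0.03·b = 48.11
K₂O: 0.47·a + 0.03·b = 150.6
Eliminate b: (row1) − 0.03/0.03·(row2) → -0.405·a = -102.49, so a = 253.062.
Then b = (150.6 − 0.47·253.062) / 0.03 = 1055.366.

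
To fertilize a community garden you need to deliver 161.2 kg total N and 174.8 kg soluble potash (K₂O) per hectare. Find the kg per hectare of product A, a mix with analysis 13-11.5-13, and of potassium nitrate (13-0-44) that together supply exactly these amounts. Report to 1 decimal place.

1196.1 kg product A, 43.9 kg potassium nitrate

With a, b = kg per hectare of product A and potassium nitrate:
N: 0.13·a + 0.13·b = 161.2
K₂O: 0.13·a + 0.44·b = 174.8
Eliminate b: (row1) − 0.13/0.44·(row2) → 0.0915909·a = 109.555, so a = 1196.13.
Then b = (174.8 − 0.13·1196.13) / 0.44 = 43.871.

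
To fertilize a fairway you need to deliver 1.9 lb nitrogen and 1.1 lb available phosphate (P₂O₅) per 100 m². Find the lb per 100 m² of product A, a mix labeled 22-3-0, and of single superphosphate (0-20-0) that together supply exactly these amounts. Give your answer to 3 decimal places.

8.636 lb product A, 4.205 lb single superphosphate

Let a = lb of product A, b = lb of single superphosphate (per 100 m²).
N: 0.22·a + 0·b = 1.9
P₂O₅: 0.03·a + 0.2·b = 1.1
Eliminate b: (row1) − 0/0.2·(row2) → 0.22·a = 1.9, so a = 8.63636.
Then b = (1.1 − 0.03·8.63636) / 0.2 = 4.20455.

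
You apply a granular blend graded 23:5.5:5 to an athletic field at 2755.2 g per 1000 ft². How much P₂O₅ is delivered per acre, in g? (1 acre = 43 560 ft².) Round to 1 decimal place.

P₂O₅ per 1000 ft² = 2755.2 × 5.5% = 151.536 g.
Convert to per acre: 151.536 × 43.56 = 6600.91 g.

6600.9 g P₂O₅ per acre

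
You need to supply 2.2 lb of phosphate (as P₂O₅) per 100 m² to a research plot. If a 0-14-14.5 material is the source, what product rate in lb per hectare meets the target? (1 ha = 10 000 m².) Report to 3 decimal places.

Product per 100 m² = 2.2 / 14% = 15.7143 lb.
Convert to per hectare: 15.7143 × 100 = 1571.4286 lb.

1571.429 lb of product per hectare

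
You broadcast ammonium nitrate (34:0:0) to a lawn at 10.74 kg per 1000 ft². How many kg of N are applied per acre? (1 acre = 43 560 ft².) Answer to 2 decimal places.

nitrogen per 1000 ft² = 10.74 × 34% = 3.6516 kg.
Convert to per acre: 3.6516 × 43.56 = 159.064 kg.

159.06 kg N per acre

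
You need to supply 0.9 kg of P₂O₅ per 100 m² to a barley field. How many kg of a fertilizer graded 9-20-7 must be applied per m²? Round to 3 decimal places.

Product per 100 m² = 0.9 / 20% = 4.5 kg.
Convert to per m²: 4.5 × 0.01 = 0.045 kg.

0.045 kg of product per sq m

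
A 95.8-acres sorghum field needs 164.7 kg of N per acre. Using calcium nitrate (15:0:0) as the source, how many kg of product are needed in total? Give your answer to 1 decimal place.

Product per acre = 164.7 / 15% = 1098 kg.
Total product = 1098 × 95.8 = 105188.4 kg.

105188.4 kg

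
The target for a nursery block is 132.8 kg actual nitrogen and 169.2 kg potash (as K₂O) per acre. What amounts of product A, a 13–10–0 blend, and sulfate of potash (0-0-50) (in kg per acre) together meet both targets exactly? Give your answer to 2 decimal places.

With a, b = kg per acre of product A and sulfate of potash:
N: 0.13·a + 0·b = 132.8
K₂O: 0·a + 0.5·b = 169.2
Solving simultaneously: a = 1021.538, b = 338.4.

1021.54 kg product A, 338.40 kg sulfate of potash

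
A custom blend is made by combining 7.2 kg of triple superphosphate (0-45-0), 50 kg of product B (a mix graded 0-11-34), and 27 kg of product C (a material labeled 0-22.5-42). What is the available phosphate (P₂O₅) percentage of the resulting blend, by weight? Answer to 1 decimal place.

17.6% P₂O₅

Total mass = 7.2 + 50 + 27 = 84.2 kg.
P₂O₅ mass = 45%×7.2 + 11%×50 + 22.5%×27 = 14.815 kg.
% P₂O₅ = 14.815 / 84.2 = 17.595%.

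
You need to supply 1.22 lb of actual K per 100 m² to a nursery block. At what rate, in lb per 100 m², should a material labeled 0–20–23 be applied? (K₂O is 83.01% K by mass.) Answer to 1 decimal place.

As K₂O: 1.22 / 0.8301 = 1.4697 lb per 100 m².
Product per 100 m² = 1.4697 / 23% = 6.39001 lb.

6.4 lb of product per hundred sq m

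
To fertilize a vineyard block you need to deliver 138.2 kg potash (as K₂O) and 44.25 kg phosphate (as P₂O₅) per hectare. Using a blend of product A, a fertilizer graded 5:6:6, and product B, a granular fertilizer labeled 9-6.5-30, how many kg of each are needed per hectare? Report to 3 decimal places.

304.397 kg product A, 399.787 kg product B

Let a = kg of product A, b = kg of product B (per hectare).
K₂O: 0.06·a + 0.3·b = 138.2
P₂O₅: 0.06·a + 0.065·b = 44.25
Solving simultaneously: a = 304.3972, b = 399.7872.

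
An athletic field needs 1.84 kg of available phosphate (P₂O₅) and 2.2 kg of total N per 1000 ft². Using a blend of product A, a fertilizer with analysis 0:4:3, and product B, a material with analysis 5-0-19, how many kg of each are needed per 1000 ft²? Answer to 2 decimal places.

Let a = kg of product A, b = kg of product B (per 1000 ft²).
P₂O₅: 0.04·a + 0·b = 1.84
N: 0·a + 0.05·b = 2.2
Solving simultaneously: a = 46, b = 44.

46.00 kg product A, 44.00 kg product B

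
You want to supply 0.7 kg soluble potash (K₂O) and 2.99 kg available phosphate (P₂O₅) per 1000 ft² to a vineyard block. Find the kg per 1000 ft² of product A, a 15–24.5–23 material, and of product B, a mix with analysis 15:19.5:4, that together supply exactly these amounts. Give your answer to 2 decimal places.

With a, b = kg per 1000 ft² of product A and product B:
K₂O: 0.23·a + 0.04·b = 0.7
P₂O₅: 0.245·a + 0.195·b = 2.99
Eliminate b: (row1) − 0.04/0.195·(row2) → 0.179744·a = 0.0866667, so a = 0.482168.
Then b = (2.99 − 0.245·0.482168) / 0.195 = 14.7275.

0.48 kg product A, 14.73 kg product B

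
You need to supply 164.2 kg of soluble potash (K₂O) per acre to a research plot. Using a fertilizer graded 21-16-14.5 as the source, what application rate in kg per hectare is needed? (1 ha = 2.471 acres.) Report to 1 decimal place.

Product per acre = 164.2 / 14.5% = 1132.41 kg.
Convert to per hectare: 1132.41 × 2.471 = 2798.19 kg.

2798.2 kg of product per hectare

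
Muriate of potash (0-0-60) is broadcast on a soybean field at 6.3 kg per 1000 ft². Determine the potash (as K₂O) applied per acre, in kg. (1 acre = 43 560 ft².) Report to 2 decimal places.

K₂O per 1000 ft² = 6.3 × 60% = 3.78 kg.
Convert to per acre: 3.78 × 43.56 = 164.657 kg.

164.66 kg K₂O per acre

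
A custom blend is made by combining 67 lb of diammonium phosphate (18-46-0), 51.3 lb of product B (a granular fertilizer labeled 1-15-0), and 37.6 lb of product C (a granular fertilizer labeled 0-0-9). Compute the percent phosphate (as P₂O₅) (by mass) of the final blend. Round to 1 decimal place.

Total mass = 67 + 51.3 + 37.6 = 155.9 lb.
P₂O₅ mass = 46%×67 + 15%×51.3 + 0%×37.6 = 38.515 lb.
% P₂O₅ = 38.515 / 155.9 = 24.7049%.

24.7% P₂O₅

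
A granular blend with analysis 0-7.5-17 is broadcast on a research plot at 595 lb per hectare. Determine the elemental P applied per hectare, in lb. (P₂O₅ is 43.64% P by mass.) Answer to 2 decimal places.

19.47 lb P per hectare

P₂O₅ per hectare = 595 × 7.5% = 44.625 lb.
Elemental P = 44.625 × 0.4364 = 19.4744 lb per hectare.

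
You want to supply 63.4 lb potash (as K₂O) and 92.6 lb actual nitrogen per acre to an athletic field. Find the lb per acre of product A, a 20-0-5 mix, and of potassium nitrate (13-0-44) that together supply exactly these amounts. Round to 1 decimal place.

398.8 lb product A, 98.8 lb potassium nitrate

Let a = lb of product A, b = lb of potassium nitrate (per acre).
K₂O: 0.05·a + 0.44·b = 63.4
N: 0.2·a + 0.13·b = 92.6
Solving simultaneously: a = 398.798, b = 98.773.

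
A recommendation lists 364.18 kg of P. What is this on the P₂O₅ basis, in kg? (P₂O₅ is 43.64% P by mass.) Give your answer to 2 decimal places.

834.51 kg P₂O₅

P₂O₅ = 364.18 / 0.4364 = 834.5096 kg.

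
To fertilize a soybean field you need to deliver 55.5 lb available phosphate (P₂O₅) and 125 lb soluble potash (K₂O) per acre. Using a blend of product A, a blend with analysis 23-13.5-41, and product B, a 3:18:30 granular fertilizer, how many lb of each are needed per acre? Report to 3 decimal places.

Per-acre balance (a = product A, b = product B):
P₂O₅: 0.135·a + 0.18·b = 55.5
K₂O: 0.41·a + 0.3·b = 125
Eliminate a: (row1) − 0.135/0.41·(row2) → 0.0812195·b = 14.3415, so b = 176.5766.
Back-substitute: a = (55.5 − 0.18·176.5766) / 0.135 = 175.6757.

175.676 lb product A, 176.577 lb product B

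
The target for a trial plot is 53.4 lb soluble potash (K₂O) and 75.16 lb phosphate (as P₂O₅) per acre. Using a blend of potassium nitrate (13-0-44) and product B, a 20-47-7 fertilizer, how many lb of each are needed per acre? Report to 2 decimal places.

95.92 lb potassium nitrate, 159.91 lb product B

Per-acre balance (a = potassium nitrate, b = product B):
K₂O: 0.44·a + 0.07·b = 53.4
P₂O₅: 0·a + 0.47·b = 75.16
Solving simultaneously: a = 95.9226, b = 159.9149.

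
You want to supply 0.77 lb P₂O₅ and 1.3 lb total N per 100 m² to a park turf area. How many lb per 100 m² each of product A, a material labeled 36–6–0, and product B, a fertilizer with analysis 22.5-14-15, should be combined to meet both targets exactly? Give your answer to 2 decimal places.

With a, b = lb per 100 m² of product A and product B:
P₂O₅: 0.06·a + 0.14·b = 0.77
N: 0.36·a + 0.225·b = 1.3
Solving simultaneously: a = 0.237127, b = 5.39837.

0.24 lb product A, 5.40 lb product B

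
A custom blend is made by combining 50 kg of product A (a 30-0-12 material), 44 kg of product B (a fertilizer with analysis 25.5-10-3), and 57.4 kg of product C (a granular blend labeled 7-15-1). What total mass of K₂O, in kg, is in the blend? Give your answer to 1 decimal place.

K₂O mass = 12%×50 + 3%×44 + 1%×57.4 = 7.894 kg.

7.9 kg K₂O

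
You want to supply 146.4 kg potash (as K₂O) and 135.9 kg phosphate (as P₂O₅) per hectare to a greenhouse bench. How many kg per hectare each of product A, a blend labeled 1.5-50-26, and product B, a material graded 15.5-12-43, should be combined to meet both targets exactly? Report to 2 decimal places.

222.36 kg product A, 206.02 kg product B

With a, b = kg per hectare of product A and product B:
K₂O: 0.26·a + 0.43·b = 146.4
P₂O₅: 0.5·a + 0.12·b = 135.9
From row1: a = (146.4 − 0.43·b) / 0.26.
Into row2: 0.5·(146.4 − 0.43·b)/0.26 + 0.12·b = 135.9 → b = 206.017, a = 222.356.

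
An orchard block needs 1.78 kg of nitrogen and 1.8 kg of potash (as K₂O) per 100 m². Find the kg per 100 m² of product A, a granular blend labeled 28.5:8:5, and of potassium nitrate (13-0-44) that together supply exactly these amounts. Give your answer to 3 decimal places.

Let a = kg of product A, b = kg of potassium nitrate (per 100 m²).
N: 0.285·a + 0.13·b = 1.78
K₂O: 0.05·a + 0.44·b = 1.8
Eliminate a: (row1) − 0.285/0.05·(row2) → -2.378·b = -8.48, so b = 3.56602.
Back-substitute: a = (1.78 − 0.13·3.56602) / 0.285 = 4.61901.

4.619 kg product A, 3.566 kg potassium nitrate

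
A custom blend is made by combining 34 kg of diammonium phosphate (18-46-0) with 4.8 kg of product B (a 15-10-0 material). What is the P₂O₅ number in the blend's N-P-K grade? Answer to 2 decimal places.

Total mass = 34 + 4.8 = 38.8 kg.
P₂O₅ mass = 46%×34 + 10%×4.8 = 16.12 kg.
% P₂O₅ = 16.12 / 38.8 = 41.5464%.

41.55% P₂O₅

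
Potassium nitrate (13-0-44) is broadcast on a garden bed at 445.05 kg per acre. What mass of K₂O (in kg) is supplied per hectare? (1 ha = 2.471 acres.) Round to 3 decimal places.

483.876 kg K₂O per hectare

K₂O per acre = 445.05 × 44% = 195.822 kg.
Convert to per hectare: 195.822 × 2.471 = 483.8762 kg.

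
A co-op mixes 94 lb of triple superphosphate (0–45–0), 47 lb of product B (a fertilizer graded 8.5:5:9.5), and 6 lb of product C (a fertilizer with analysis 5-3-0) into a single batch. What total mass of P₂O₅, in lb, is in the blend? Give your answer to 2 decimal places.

44.83 lb P₂O₅

P₂O₅ mass = 45%×94 + 5%×47 + 3%×6 = 44.83 lb.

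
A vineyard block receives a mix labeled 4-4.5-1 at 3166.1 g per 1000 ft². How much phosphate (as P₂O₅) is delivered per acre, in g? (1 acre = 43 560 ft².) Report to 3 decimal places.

6206.189 g P₂O₅ per acre

P₂O₅ per 1000 ft² = 3166.1 × 4.5% = 142.474 g.
Convert to per acre: 142.474 × 43.56 = 6206.1892 g.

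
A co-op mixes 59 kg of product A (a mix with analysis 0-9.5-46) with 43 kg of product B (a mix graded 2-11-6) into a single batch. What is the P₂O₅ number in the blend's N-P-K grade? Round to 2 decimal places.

Total mass = 59 + 43 = 102 kg.
P₂O₅ mass = 9.5%×59 + 11%×43 = 10.335 kg.
% P₂O₅ = 10.335 / 102 = 10.1324%.

10.13% P₂O₅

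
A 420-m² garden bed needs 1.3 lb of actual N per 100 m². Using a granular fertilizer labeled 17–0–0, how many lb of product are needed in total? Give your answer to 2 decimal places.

32.12 lb

Product per 100 m² = 1.3 / 17% = 7.64706 lb.
Total product = 7.64706 × 420 / 100 = 32.1176 lb.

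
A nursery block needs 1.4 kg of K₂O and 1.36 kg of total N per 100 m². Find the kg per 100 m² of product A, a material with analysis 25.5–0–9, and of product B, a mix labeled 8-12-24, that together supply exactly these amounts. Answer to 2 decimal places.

With a, b = kg per 100 m² of product A and product B:
K₂O: 0.09·a + 0.24·b = 1.4
N: 0.255·a + 0.08·b = 1.36
Eliminate b: (row1) − 0.24/0.08·(row2) → -0.675·a = -2.68, so a = 3.97037.
Then b = (1.36 − 0.255·3.97037) / 0.08 = 4.34444.

3.97 kg product A, 4.34 kg product B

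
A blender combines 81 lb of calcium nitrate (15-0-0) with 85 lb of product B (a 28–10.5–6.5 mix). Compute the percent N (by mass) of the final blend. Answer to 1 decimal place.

Total mass = 81 + 85 = 166 lb.
N mass = 15%×81 + 28%×85 = 35.95 lb.
% N = 35.95 / 166 = 21.6566%.

21.7% N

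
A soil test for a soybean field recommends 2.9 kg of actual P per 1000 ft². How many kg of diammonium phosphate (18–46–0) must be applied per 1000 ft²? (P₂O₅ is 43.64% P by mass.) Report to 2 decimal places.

14.45 kg of product per thousand sq ft

As P₂O₅: 2.9 / 0.4364 = 6.64528 kg per 1000 ft².
Product per 1000 ft² = 6.64528 / 46% = 14.4463 kg.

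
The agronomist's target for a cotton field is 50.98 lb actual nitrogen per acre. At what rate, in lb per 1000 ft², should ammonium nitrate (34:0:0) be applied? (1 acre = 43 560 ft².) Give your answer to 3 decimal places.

3.442 lb of product per thousand sq ft

Product per acre = 50.98 / 34% = 149.941 lb.
Convert to per 1000 ft²: 149.941 × 0.0229568 = 3.44218 lb.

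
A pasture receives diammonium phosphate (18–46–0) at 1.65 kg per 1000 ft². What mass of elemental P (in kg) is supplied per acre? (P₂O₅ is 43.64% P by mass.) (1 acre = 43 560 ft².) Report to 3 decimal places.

14.428 kg P per acre

P₂O₅ per 1000 ft² = 1.65 × 46% = 0.759 kg.
Elemental P = 0.759 × 0.4364 = 0.331228 kg per 1000 ft².
Convert to per acre: 0.331228 × 43.56 = 14.4283 kg.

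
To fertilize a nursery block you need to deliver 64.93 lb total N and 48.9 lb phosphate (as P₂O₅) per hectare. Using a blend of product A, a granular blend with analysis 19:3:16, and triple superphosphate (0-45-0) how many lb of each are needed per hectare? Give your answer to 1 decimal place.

341.7 lb product A, 85.9 lb triple superphosphate

Per-hectare balance (a = product A, b = triple superphosphate):
N: 0.19·a + 0·b = 64.93
P₂O₅: 0.03·a + 0.45·b = 48.9
Eliminate b: (row1) − 0/0.45·(row2) → 0.19·a = 64.93, so a = 341.737.
Then b = (48.9 − 0.03·341.737) / 0.45 = 85.8842.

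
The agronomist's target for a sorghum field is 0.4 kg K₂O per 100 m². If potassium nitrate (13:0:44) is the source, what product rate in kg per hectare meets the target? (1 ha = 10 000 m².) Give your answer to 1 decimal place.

Product per 100 m² = 0.4 / 44% = 0.909091 kg.
Convert to per hectare: 0.909091 × 100 = 90.9091 kg.

90.9 kg of product per hectare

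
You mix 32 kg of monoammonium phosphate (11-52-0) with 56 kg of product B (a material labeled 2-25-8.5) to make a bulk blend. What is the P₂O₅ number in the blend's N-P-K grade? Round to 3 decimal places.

Total mass = 32 + 56 = 88 kg.
P₂O₅ mass = 52%×32 + 25%×56 = 30.64 kg.
% P₂O₅ = 30.64 / 88 = 34.8182%.

34.818% P₂O₅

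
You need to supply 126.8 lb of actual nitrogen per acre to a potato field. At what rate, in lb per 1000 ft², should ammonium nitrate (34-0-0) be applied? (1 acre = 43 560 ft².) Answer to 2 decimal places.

8.56 lb of product per thousand sq ft

Product per acre = 126.8 / 34% = 372.941 lb.
Convert to per 1000 ft²: 372.941 × 0.0229568 = 8.56155 lb.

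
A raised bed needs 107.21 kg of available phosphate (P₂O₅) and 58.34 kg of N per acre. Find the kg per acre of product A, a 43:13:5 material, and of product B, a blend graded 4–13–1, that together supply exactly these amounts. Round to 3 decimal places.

With a, b = kg per acre of product A and product B:
P₂O₅: 0.13·a + 0.13·b = 107.21
N: 0.43·a + 0.04·b = 58.34
Eliminate b: (row1) − 0.13/0.04·(row2) → -1.2675·a = -82.395, so a = 65.0059.
Then b = (58.34 − 0.43·65.0059) / 0.04 = 759.6864.

65.006 kg product A, 759.686 kg product B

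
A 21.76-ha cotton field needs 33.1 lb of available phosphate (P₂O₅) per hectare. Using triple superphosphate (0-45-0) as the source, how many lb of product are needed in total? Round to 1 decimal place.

Product per hectare = 33.1 / 45% = 73.5556 lb.
Total product = 73.5556 × 21.76 = 1600.57 lb.

1600.6 lb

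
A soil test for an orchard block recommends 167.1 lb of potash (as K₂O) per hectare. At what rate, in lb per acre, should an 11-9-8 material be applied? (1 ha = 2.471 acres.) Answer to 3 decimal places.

845.306 lb of product per acre

Product per hectare = 167.1 / 8% = 2088.75 lb.
Convert to per acre: 2088.75 × 0.404694 = 845.3055 lb.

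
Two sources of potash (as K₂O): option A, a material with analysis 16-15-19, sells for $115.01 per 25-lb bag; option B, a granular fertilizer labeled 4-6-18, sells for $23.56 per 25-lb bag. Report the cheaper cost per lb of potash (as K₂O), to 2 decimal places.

$5.24 per lb K₂O (option B)

option A: K₂O per bag = 25 × 19% = 4.75 lb; cost = 115.01 / 4.75 = $24.2126/lb K₂O.
option B: K₂O per bag = 25 × 18% = 4.5 lb; cost = 23.56 / 4.5 = $5.2356/lb K₂O.
option B is cheaper.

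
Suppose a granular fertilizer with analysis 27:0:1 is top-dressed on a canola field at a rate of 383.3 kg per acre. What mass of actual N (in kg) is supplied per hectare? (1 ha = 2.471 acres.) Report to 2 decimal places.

255.73 kg N per hectare

nitrogen per acre = 383.3 × 27% = 103.491 kg.
Convert to per hectare: 103.491 × 2.471 = 255.726 kg.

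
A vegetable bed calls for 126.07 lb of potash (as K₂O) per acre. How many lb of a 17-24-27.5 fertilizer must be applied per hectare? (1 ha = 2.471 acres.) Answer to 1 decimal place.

Product per acre = 126.07 / 27.5% = 458.436 lb.
Convert to per hectare: 458.436 × 2.471 = 1132.796 lb.

1132.8 lb of product per hectare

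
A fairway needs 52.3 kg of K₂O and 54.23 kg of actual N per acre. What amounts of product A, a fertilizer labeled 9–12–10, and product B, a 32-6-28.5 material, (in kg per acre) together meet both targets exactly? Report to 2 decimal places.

201.65 kg product A, 112.76 kg product B

With a, b = kg per acre of product A and product B:
K₂O: 0.1·a + 0.285·b = 52.3
N: 0.09·a + 0.32·b = 54.23
Eliminate b: (row1) − 0.285/0.32·(row2) → 0.0198438·a = 4.00141, so a = 201.646.
Then b = (54.23 − 0.09·201.646) / 0.32 = 112.756.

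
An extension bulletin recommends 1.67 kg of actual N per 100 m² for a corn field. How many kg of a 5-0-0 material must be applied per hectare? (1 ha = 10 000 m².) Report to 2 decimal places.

3340.00 kg of product per hectare

Product per 100 m² = 1.67 / 5% = 33.4 kg.
Convert to per hectare: 33.4 × 100 = 3340 kg.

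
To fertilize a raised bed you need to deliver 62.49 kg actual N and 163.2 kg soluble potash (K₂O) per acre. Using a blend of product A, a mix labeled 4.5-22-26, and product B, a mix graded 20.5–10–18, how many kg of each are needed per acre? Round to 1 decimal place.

491.3 kg product A, 197.0 kg product B

With a, b = kg per acre of product A and product B:
N: 0.045·a + 0.205·b = 62.49
K₂O: 0.26·a + 0.18·b = 163.2
From row1: a = (62.49 − 0.205·b) / 0.045.
Into row2: 0.26·(62.49 − 0.205·b)/0.045 + 0.18·b = 163.2 → b = 196.978, a = 491.323.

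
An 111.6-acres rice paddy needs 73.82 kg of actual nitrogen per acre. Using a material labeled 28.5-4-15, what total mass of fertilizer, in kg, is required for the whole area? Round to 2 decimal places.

Product per acre = 73.82 / 28.5% = 259.018 kg.
Total product = 259.018 × 111.6 = 28906.358 kg.

28906.36 kg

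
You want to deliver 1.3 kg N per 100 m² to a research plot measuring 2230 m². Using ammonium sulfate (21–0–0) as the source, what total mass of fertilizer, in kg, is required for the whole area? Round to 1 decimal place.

138.0 kg

Product per 100 m² = 1.3 / 21% = 6.19048 kg.
Total product = 6.19048 × 2230 / 100 = 138.048 kg.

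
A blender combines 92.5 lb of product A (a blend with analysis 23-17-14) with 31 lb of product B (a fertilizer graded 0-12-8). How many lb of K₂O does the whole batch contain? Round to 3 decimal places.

15.430 lb K₂O

K₂O mass = 14%×92.5 + 8%×31 = 15.43 lb.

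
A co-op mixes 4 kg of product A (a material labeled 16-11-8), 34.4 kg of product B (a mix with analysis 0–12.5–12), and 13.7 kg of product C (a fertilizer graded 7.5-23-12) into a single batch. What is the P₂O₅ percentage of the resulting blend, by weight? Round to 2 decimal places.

15.15% P₂O₅

Total mass = 4 + 34.4 + 13.7 = 52.1 kg.
P₂O₅ mass = 11%×4 + 12.5%×34.4 + 23%×13.7 = 7.891 kg.
% P₂O₅ = 7.891 / 52.1 = 15.1459%.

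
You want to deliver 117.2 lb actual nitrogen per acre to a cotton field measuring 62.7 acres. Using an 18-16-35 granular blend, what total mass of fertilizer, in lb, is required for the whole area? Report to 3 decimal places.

Product per acre = 117.2 / 18% = 651.111 lb.
Total product = 651.111 × 62.7 = 40824.6667 lb.

40824.667 lb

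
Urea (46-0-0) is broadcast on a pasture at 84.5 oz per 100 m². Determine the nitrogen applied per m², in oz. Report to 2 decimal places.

0.39 oz N per sq m

nitrogen per 100 m² = 84.5 × 46% = 38.87 oz.
Convert to per m²: 38.87 × 0.01 = 0.3887 oz.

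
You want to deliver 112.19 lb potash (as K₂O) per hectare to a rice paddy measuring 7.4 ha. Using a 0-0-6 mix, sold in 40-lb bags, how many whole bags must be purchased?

Product per hectare = 112.19 / 6% = 1869.83 lb.
Total product = 1869.83 × 7.4 = 13836.8 lb.
Bags = ⌈13836.8 / 40⌉ = 346.

346 bags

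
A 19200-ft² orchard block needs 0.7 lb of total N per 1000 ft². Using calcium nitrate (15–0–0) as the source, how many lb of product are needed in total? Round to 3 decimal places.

Product per 1000 ft² = 0.7 / 15% = 4.66667 lb.
Total product = 4.66667 × 19200 / 1000 = 89.6 lb.

89.600 lb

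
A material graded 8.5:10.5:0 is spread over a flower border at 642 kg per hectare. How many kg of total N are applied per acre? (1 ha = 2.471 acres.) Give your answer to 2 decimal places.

22.08 kg N per acre

nitrogen per hectare = 642 × 8.5% = 54.57 kg.
Convert to per acre: 54.57 × 0.404694 = 22.0842 kg.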